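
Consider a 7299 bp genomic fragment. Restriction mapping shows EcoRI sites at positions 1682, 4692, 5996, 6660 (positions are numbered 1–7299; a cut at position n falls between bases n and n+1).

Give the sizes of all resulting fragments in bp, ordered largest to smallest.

3010, 1682, 1304, 664, 639 bp

Linear molecule, 4 cuts → 5 fragments:
  1682 − 0 = 1682 bp
  4692 − 1682 = 3010 bp
  5996 − 4692 = 1304 bp
  6660 − 5996 = 664 bp
  7299 − 6660 = 639 bp
Sorted largest to smallest: 3010, 1682, 1304, 664, 639 bp.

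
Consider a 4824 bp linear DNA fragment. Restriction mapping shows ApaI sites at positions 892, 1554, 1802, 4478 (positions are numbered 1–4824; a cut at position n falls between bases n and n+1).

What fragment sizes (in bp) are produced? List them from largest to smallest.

2676, 892, 662, 346, 248 bp

Linear molecule, 4 cuts → 5 fragments:
  892 − 0 = 892 bp
  1554 − 892 = 662 bp
  1802 − 1554 = 248 bp
  4478 − 1802 = 2676 bp
  4824 − 4478 = 346 bp
Sorted largest to smallest: 2676, 892, 662, 346, 248 bp.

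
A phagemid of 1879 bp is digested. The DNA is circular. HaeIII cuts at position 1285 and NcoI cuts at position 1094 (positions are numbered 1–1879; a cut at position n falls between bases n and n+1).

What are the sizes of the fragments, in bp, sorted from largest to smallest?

Combined cut positions (sorted): 1094, 1285.
Circular molecule, 2 cuts → 2 fragments:
  1285 − 1094 = 191 bp
  wrap: 1879 − 1285 + 1094 = 1688 bp
Sorted largest to smallest: 1688, 191 bp.

1688, 191 bp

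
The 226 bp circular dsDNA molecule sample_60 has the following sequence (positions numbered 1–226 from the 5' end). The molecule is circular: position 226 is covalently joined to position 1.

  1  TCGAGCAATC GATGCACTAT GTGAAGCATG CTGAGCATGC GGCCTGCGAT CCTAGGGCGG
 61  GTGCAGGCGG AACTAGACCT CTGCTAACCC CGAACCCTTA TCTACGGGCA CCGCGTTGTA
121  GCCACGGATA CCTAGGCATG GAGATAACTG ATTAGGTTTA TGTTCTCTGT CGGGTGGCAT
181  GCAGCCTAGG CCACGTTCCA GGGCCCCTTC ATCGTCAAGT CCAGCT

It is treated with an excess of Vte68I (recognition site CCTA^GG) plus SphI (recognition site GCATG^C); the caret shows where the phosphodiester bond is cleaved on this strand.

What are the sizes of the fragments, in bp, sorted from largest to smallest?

80, 68, 47, 15, 9, 7 bp

Vte68I sites (CCTAGG) start at positions 51, 131, 185.
Vte68I cuts after base 4 of each site, so after positions 54, 134, 188.
SphI sites (GCATGC) start at positions 26, 35, 177.
SphI cuts after base 5 of each site (before the last base), so after positions 30, 39, 181.
Combined cut positions: 30, 39, 54, 134, 181, 188.
Circular molecule, 6 cuts → 6 fragments:
  31–39 → 9 bp
  40–54 → 15 bp
  55–134 → 80 bp
  135–181 → 47 bp
  182–188 → 7 bp
  189–226 then 1–30 → 38 + 30 = 68 bp
Sorted largest to smallest: 80, 68, 47, 15, 9, 7 bp.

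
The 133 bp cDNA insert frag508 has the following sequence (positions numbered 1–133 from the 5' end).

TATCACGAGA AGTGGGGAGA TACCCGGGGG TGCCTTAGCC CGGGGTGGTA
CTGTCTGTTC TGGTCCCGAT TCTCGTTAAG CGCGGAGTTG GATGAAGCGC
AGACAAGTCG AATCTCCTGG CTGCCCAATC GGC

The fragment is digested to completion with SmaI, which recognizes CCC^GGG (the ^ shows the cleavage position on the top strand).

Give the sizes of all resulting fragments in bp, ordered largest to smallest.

SmaI sites (CCCGGG) start at positions 23, 39.
SmaI cuts after base 3 of each site, so after positions 25, 41.
Linear molecule, 2 cuts → 3 fragments:
  1–25 → 25 bp
  26–41 → 16 bp
  42–133 → 92 bp
Sorted largest to smallest: 92, 25, 16 bp.

92, 25, 16 bp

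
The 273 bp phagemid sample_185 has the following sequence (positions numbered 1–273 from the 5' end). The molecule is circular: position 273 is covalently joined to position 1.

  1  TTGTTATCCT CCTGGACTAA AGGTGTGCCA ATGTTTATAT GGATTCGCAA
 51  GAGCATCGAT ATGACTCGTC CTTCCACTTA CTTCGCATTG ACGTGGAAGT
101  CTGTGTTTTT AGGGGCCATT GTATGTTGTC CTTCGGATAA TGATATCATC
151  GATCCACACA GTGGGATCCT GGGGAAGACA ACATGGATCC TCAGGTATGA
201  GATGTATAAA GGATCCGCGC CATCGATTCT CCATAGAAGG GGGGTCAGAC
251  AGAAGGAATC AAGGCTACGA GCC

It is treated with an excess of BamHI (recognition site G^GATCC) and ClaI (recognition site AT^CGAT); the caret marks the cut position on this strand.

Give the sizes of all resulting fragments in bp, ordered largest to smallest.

106, 93, 26, 21, 15, 12 bp

BamHI sites (GGATCC) start at positions 164, 185, 211.
BamHI cuts after the first base of each site, so after positions 164, 185, 211.
ClaI sites (ATCGAT) start at positions 55, 148, 222.
ClaI cuts after base 2 of each site, so after positions 56, 149, 223.
Combined cut positions: 56, 149, 164, 185, 211, 223.
Circular molecule, 6 cuts → 6 fragments:
  57–149 → 93 bp
  150–164 → 15 bp
  165–185 → 21 bp
  186–211 → 26 bp
  212–223 → 12 bp
  224–273 then 1–56 → 50 + 56 = 106 bp
Sorted largest to smallest: 106, 93, 26, 21, 15, 12 bp.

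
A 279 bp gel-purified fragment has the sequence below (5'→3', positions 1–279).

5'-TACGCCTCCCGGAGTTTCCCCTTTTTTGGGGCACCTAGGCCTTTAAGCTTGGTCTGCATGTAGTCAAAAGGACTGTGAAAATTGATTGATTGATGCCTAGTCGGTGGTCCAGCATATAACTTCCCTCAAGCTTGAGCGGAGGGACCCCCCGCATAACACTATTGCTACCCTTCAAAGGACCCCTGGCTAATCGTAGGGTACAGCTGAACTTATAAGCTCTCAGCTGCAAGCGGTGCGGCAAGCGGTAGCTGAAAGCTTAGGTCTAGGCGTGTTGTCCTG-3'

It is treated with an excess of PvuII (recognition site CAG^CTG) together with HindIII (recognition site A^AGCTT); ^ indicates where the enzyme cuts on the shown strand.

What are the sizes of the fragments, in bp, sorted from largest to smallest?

PvuII sites (CAGCTG) start at positions 201, 221.
PvuII cuts after base 3 of each site, so after positions 203, 223.
HindIII sites (AAGCTT) start at positions 45, 128, 253.
HindIII cuts after the first base of each site, so after positions 45, 128, 253.
Combined cut positions: 45, 128, 203, 223, 253.
Linear molecule, 5 cuts → 6 fragments:
  1–45 → 45 bp
  46–128 → 83 bp
  129–203 → 75 bp
  204–223 → 20 bp
  224–253 → 30 bp
  254–279 → 26 bp
Sorted largest to smallest: 83, 75, 45, 30, 26, 20 bp.

83, 75, 45, 30, 26, 20 bp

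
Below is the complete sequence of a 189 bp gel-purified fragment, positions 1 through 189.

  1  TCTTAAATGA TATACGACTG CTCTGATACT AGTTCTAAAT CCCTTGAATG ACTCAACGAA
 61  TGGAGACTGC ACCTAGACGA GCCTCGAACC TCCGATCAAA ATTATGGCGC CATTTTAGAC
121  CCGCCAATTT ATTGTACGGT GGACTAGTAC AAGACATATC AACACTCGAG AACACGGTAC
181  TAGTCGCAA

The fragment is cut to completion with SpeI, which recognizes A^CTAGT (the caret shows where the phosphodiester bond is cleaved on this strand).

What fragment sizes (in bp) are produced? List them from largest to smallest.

115, 36, 28, 10 bp

SpeI sites (ACTAGT) start at positions 28, 143, 179.
SpeI cuts after the first base of each site, so after positions 28, 143, 179.
Linear molecule, 3 cuts → 4 fragments:
  1–28 → 28 bp
  29–143 → 115 bp
  144–179 → 36 bp
  180–189 → 10 bp
Sorted largest to smallest: 115, 36, 28, 10 bp.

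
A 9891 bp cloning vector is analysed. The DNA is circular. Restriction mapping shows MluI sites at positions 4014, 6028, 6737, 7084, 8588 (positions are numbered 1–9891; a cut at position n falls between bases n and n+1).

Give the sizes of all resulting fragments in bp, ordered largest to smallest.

5317, 2014, 1504, 709, 347 bp

Circular molecule, 5 cuts → 5 fragments:
  6028 − 4014 = 2014 bp
  6737 − 6028 = 709 bp
  7084 − 6737 = 347 bp
  8588 − 7084 = 1504 bp
  wrap: 9891 − 8588 + 4014 = 5317 bp
Sorted largest to smallest: 5317, 2014, 1504, 709, 347 bp.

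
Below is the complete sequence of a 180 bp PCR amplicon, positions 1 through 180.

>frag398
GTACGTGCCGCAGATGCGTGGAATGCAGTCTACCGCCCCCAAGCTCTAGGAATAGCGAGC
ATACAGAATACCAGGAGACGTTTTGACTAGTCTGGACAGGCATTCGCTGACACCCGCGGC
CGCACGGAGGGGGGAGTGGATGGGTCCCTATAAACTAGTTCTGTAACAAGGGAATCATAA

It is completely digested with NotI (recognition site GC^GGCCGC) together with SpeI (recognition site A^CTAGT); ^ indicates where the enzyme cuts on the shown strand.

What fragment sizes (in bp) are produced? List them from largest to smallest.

The NotI site (GCGGCCGC) starts at position 116.
NotI cuts after base 2 of each site, so after position 117.
SpeI sites (ACTAGT) start at positions 86, 154.
SpeI cuts after the first base of each site, so after positions 86, 154.
Combined cut positions: 86, 117, 154.
Linear molecule, 3 cuts → 4 fragments:
  1–86 → 86 bp
  87–117 → 31 bp
  118–154 → 37 bp
  155–180 → 26 bp
Sorted largest to smallest: 86, 37, 31, 26 bp.

86, 37, 31, 26 bp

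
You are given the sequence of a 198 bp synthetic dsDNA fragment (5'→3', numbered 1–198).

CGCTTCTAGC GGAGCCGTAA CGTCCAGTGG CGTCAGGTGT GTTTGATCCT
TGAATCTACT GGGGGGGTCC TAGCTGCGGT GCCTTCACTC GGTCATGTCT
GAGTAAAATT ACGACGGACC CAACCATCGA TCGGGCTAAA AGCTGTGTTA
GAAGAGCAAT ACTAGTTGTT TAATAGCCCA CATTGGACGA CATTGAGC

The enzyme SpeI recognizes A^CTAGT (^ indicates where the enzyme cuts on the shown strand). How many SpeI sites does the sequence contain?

1

ACTAGT occurs starting at position 161.
SpeI cuts at 1 site.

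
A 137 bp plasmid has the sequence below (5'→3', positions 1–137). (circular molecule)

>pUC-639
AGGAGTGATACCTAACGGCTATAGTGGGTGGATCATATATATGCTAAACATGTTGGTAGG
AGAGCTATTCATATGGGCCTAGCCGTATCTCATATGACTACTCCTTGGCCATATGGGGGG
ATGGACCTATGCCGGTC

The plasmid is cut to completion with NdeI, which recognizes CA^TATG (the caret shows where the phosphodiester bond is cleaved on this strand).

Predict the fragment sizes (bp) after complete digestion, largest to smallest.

97, 21, 19 bp

NdeI sites (CATATG) start at positions 70, 91, 110.
NdeI cuts after base 2 of each site, so after positions 71, 92, 111.
Circular molecule, 3 cuts → 3 fragments:
  72–92 → 21 bp
  93–111 → 19 bp
  112–137 then 1–71 → 26 + 71 = 97 bp
Sorted largest to smallest: 97, 21, 19 bp.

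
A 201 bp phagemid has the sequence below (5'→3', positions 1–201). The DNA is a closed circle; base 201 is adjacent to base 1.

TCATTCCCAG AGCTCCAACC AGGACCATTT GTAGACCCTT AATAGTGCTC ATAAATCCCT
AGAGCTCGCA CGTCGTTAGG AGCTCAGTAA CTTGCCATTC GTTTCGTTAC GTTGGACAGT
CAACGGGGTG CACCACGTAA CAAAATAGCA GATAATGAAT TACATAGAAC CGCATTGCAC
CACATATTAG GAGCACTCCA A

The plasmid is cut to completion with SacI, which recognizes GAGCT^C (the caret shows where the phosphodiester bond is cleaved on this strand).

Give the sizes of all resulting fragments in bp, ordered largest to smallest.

131, 52, 18 bp

SacI sites (GAGCTC) start at positions 10, 62, 80.
SacI cuts after base 5 of each site (before the last base), so after positions 14, 66, 84.
Circular molecule, 3 cuts → 3 fragments:
  15–66 → 52 bp
  67–84 → 18 bp
  85–201 then 1–14 → 117 + 14 = 131 bp
Sorted largest to smallest: 131, 52, 18 bp.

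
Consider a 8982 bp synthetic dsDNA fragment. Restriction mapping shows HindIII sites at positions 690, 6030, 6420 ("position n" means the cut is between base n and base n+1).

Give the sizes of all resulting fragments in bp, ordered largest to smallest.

5340, 2562, 690, 390 bp

Linear molecule, 3 cuts → 4 fragments:
  690 − 0 = 690 bp
  6030 − 690 = 5340 bp
  6420 − 6030 = 390 bp
  8982 − 6420 = 2562 bp
Sorted largest to smallest: 5340, 2562, 690, 390 bp.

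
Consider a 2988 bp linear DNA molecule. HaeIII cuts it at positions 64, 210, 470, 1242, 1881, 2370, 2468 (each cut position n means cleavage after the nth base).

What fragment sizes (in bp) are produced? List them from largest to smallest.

Linear molecule, 7 cuts → 8 fragments:
  64 − 0 = 64 bp
  210 − 64 = 146 bp
  470 − 210 = 260 bp
  1242 − 470 = 772 bp
  1881 − 1242 = 639 bp
  2370 − 1881 = 489 bp
  2468 − 2370 = 98 bp
  2988 − 2468 = 520 bp
Sorted largest to smallest: 772, 639, 520, 489, 260, 146, 98, 64 bp.

772, 639, 520, 489, 260, 146, 98, 64 bp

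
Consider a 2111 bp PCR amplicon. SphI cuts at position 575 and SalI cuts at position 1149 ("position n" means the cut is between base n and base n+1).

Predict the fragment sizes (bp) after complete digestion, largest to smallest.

Combined cut positions (sorted): 575, 1149.
Linear molecule, 2 cuts → 3 fragments:
  575 − 0 = 575 bp
  1149 − 575 = 574 bp
  2111 − 1149 = 962 bp
Sorted largest to smallest: 962, 575, 574 bp.

962, 575, 574 bp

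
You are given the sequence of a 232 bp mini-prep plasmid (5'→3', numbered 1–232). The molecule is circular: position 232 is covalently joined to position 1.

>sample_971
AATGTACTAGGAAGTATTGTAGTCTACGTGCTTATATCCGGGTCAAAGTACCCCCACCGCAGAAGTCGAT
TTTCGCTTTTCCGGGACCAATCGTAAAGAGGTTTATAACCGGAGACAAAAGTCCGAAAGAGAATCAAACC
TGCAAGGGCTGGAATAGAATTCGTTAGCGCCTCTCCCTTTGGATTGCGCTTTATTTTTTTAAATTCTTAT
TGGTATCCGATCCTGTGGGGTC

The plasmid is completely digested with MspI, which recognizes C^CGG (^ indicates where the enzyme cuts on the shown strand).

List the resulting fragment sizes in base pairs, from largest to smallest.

161, 43, 28 bp

MspI sites (CCGG) start at positions 38, 81, 109.
MspI cuts after the first base of each site, so after positions 38, 81, 109.
Circular molecule, 3 cuts → 3 fragments:
  39–81 → 43 bp
  82–109 → 28 bp
  110–232 then 1–38 → 123 + 38 = 161 bp
Sorted largest to smallest: 161, 43, 28 bp.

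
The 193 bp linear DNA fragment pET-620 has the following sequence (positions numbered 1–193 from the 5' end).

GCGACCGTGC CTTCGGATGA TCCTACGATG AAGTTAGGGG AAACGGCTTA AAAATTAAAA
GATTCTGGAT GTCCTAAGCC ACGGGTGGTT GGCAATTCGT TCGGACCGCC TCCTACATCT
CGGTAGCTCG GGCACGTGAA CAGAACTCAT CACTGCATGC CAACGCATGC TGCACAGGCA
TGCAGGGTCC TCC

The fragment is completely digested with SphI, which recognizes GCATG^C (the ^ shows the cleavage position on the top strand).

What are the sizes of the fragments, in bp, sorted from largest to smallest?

SphI sites (GCATGC) start at positions 155, 165, 178.
SphI cuts after base 5 of each site (before the last base), so after positions 159, 169, 182.
Linear molecule, 3 cuts → 4 fragments:
  1–159 → 159 bp
  160–169 → 10 bp
  170–182 → 13 bp
  183–193 → 11 bp
Sorted largest to smallest: 159, 13, 11, 10 bp.

159, 13, 11, 10 bp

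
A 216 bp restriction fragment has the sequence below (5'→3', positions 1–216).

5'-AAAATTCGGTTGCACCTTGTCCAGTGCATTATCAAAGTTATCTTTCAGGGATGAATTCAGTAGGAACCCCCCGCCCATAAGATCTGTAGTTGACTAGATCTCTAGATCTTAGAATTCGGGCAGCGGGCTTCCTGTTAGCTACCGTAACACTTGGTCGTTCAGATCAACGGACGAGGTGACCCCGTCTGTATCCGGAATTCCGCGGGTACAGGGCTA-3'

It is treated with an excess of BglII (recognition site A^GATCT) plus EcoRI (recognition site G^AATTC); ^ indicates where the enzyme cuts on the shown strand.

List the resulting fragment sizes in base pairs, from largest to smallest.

BglII sites (AGATCT) start at positions 80, 96, 104.
BglII cuts after the first base of each site, so after positions 80, 96, 104.
EcoRI sites (GAATTC) start at positions 53, 112, 195.
EcoRI cuts after the first base of each site, so after positions 53, 112, 195.
Combined cut positions: 53, 80, 96, 104, 112, 195.
Linear molecule, 6 cuts → 7 fragments:
  1–53 → 53 bp
  54–80 → 27 bp
  81–96 → 16 bp
  97–104 → 8 bp
  105–112 → 8 bp
  113–195 → 83 bp
  196–216 → 21 bp
Sorted largest to smallest: 83, 53, 27, 21, 16, 8, 8 bp.

83, 53, 27, 21, 16, 8, 8 bp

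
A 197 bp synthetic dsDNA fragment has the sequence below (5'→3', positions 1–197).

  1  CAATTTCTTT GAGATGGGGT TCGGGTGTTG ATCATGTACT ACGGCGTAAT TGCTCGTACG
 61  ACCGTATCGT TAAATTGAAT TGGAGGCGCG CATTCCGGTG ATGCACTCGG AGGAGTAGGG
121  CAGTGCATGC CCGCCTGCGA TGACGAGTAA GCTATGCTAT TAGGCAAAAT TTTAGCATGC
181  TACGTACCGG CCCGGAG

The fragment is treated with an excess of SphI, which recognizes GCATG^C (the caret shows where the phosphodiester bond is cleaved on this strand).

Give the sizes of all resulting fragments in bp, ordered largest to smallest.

SphI sites (GCATGC) start at positions 125, 175.
SphI cuts after base 5 of each site (before the last base), so after positions 129, 179.
Linear molecule, 2 cuts → 3 fragments:
  1–129 → 129 bp
  130–179 → 50 bp
  180–197 → 18 bp
Sorted largest to smallest: 129, 50, 18 bp.

129, 50, 18 bp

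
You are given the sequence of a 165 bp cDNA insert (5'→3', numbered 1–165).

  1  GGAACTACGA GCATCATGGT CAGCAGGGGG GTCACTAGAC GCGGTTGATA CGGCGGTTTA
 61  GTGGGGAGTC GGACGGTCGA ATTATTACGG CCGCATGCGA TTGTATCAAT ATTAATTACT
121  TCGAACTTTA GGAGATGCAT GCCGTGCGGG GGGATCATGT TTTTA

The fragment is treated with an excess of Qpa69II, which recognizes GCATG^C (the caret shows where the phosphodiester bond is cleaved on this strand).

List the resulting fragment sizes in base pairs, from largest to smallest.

Qpa69II sites (GCATGC) start at positions 93, 137.
Qpa69II cuts after base 5 of each site (before the last base), so after positions 97, 141.
Linear molecule, 2 cuts → 3 fragments:
  1–97 → 97 bp
  98–141 → 44 bp
  142–165 → 24 bp
Sorted largest to smallest: 97, 44, 24 bp.

97, 44, 24 bp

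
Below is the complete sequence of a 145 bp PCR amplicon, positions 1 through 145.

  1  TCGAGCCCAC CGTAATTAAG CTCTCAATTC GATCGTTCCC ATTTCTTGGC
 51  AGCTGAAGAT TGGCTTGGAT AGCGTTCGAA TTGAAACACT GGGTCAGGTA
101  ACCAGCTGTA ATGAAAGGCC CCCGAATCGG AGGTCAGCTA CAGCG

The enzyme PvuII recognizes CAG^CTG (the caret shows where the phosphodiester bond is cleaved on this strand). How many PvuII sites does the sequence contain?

2

CAGCTG occurs starting at positions 50, 103.
PvuII cuts at 2 sites.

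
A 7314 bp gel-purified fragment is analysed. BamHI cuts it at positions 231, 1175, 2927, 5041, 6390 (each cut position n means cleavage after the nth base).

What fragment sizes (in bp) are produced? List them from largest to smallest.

2114, 1752, 1349, 944, 924, 231 bp

Linear molecule, 5 cuts → 6 fragments:
  231 − 0 = 231 bp
  1175 − 231 = 944 bp
  2927 − 1175 = 1752 bp
  5041 − 2927 = 2114 bp
  6390 − 5041 = 1349 bp
  7314 − 6390 = 924 bp
Sorted largest to smallest: 2114, 1752, 1349, 944, 924, 231 bp.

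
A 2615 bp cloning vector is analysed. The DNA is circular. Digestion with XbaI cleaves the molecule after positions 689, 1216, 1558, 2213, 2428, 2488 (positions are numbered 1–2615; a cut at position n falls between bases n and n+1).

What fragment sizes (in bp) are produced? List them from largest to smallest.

816, 655, 527, 342, 215, 60 bp

Circular molecule, 6 cuts → 6 fragments:
  1216 − 689 = 527 bp
  1558 − 1216 = 342 bp
  2213 − 1558 = 655 bp
  2428 − 2213 = 215 bp
  2488 − 2428 = 60 bp
  wrap: 2615 − 2488 + 689 = 816 bp
Sorted largest to smallest: 816, 655, 527, 342, 215, 60 bp.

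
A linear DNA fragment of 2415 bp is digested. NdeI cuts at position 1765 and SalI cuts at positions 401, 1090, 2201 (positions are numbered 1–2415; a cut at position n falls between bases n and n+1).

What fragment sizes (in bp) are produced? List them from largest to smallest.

Combined cut positions (sorted): 401, 1090, 1765, 2201.
Linear molecule, 4 cuts → 5 fragments:
  401 − 0 = 401 bp
  1090 − 401 = 689 bp
  1765 − 1090 = 675 bp
  2201 − 1765 = 436 bp
  2415 − 2201 = 214 bp
Sorted largest to smallest: 689, 675, 436, 401, 214 bp.

689, 675, 436, 401, 214 bp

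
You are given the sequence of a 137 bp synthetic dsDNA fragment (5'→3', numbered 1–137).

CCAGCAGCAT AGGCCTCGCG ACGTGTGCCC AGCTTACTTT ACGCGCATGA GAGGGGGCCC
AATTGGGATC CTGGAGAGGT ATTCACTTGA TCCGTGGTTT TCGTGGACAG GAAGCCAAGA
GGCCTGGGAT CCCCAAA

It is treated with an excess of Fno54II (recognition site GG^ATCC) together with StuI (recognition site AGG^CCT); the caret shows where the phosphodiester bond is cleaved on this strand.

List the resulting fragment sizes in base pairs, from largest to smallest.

55, 54, 13, 9, 6 bp

Fno54II sites (GGATCC) start at positions 66, 127.
Fno54II cuts after base 2 of each site, so after positions 67, 128.
StuI sites (AGGCCT) start at positions 11, 120.
StuI cuts after base 3 of each site, so after positions 13, 122.
Combined cut positions: 13, 67, 122, 128.
Linear molecule, 4 cuts → 5 fragments:
  1–13 → 13 bp
  14–67 → 54 bp
  68–122 → 55 bp
  123–128 → 6 bp
  129–137 → 9 bp
Sorted largest to smallest: 55, 54, 13, 9, 6 bp.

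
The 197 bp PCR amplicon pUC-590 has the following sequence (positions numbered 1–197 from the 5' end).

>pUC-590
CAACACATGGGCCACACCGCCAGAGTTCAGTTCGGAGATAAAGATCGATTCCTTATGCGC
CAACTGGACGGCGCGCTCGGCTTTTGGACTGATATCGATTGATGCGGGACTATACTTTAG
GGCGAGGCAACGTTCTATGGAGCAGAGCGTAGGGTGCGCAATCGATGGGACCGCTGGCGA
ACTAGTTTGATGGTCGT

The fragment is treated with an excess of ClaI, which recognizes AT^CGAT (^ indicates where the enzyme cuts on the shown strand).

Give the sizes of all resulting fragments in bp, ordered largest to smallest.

ClaI sites (ATCGAT) start at positions 44, 94, 161.
ClaI cuts after base 2 of each site, so after positions 45, 95, 162.
Linear molecule, 3 cuts → 4 fragments:
  1–45 → 45 bp
  46–95 → 50 bp
  96–162 → 67 bp
  163–197 → 35 bp
Sorted largest to smallest: 67, 50, 45, 35 bp.

67, 50, 45, 35 bp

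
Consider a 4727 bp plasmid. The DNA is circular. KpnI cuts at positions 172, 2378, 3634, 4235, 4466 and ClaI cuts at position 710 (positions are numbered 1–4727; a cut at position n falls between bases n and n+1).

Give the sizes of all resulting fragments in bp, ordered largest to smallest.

Combined cut positions (sorted): 172, 710, 2378, 3634, 4235, 4466.
Circular molecule, 6 cuts → 6 fragments:
  710 − 172 = 538 bp
  2378 − 710 = 1668 bp
  3634 − 2378 = 1256 bp
  4235 − 3634 = 601 bp
  4466 − 4235 = 231 bp
  wrap: 4727 − 4466 + 172 = 433 bp
Sorted largest to smallest: 1668, 1256, 601, 538, 433, 231 bp.

1668, 1256, 601, 538, 433, 231 bp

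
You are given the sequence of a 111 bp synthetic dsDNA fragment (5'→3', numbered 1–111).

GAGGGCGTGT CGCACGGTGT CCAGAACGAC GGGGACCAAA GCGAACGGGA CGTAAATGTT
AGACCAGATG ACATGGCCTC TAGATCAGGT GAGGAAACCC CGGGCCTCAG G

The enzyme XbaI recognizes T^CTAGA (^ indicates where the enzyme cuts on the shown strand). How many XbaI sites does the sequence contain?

TCTAGA occurs starting at position 79.
XbaI cuts at 1 site.

1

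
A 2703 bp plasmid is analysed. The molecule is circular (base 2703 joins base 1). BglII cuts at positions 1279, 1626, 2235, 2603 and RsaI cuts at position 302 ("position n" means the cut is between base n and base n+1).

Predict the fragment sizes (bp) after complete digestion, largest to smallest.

Combined cut positions (sorted): 302, 1279, 1626, 2235, 2603.
Circular molecule, 5 cuts → 5 fragments:
  1279 − 302 = 977 bp
  1626 − 1279 = 347 bp
  2235 − 1626 = 609 bp
  2603 − 2235 = 368 bp
  wrap: 2703 − 2603 + 302 = 402 bp
Sorted largest to smallest: 977, 609, 402, 368, 347 bp.

977, 609, 402, 368, 347 bp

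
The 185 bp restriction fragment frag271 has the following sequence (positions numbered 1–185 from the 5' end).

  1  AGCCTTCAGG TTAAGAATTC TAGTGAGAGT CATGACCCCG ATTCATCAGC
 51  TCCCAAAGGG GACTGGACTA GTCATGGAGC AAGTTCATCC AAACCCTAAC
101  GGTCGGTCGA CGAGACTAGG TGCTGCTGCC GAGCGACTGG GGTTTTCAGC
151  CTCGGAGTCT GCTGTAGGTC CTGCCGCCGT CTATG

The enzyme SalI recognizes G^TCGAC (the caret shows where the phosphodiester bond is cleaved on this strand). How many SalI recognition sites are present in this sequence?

GTCGAC occurs starting at position 106.
SalI cuts at 1 site.

1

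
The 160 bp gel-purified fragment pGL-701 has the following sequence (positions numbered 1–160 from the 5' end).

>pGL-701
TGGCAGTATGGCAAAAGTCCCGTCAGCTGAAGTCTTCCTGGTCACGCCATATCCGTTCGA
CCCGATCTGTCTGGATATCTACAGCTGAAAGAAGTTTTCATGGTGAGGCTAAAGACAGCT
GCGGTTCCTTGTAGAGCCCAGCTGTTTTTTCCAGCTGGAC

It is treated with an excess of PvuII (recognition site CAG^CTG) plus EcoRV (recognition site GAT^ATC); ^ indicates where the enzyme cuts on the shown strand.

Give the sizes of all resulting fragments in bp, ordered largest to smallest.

PvuII sites (CAGCTG) start at positions 24, 82, 116, 139, 152.
PvuII cuts after base 3 of each site, so after positions 26, 84, 118, 141, 154.
The EcoRV site (GATATC) starts at position 74.
EcoRV cuts after base 3 of each site, so after position 76.
Combined cut positions: 26, 76, 84, 118, 141, 154.
Linear molecule, 6 cuts → 7 fragments:
  1–26 → 26 bp
  27–76 → 50 bp
  77–84 → 8 bp
  85–118 → 34 bp
  119–141 → 23 bp
  142–154 → 13 bp
  155–160 → 6 bp
Sorted largest to smallest: 50, 34, 26, 23, 13, 8, 6 bp.

50, 34, 26, 23, 13, 8, 6 bp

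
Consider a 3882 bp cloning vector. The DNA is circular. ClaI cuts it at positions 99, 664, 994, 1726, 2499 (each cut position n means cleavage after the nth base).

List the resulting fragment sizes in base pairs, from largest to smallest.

Circular molecule, 5 cuts → 5 fragments:
  664 − 99 = 565 bp
  994 − 664 = 330 bp
  1726 − 994 = 732 bp
  2499 − 1726 = 773 bp
  wrap: 3882 − 2499 + 99 = 1482 bp
Sorted largest to smallest: 1482, 773, 732, 565, 330 bp.

1482, 773, 732, 565, 330 bp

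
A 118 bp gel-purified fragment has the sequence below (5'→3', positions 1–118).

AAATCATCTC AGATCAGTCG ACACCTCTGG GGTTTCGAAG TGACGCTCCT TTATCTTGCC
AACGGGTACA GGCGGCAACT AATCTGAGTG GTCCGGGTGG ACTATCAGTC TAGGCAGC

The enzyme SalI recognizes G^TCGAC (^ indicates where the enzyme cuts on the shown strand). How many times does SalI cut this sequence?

GTCGAC occurs starting at position 17.
SalI cuts at 1 site.

1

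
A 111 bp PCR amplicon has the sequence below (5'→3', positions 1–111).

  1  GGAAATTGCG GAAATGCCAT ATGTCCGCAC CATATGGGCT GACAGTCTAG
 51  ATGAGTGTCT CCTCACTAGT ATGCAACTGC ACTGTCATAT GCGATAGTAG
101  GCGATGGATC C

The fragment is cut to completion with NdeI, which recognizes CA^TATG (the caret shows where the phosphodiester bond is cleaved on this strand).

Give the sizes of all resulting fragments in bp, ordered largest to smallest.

55, 24, 19, 13 bp

NdeI sites (CATATG) start at positions 18, 31, 86.
NdeI cuts after base 2 of each site, so after positions 19, 32, 87.
Linear molecule, 3 cuts → 4 fragments:
  1–19 → 19 bp
  20–32 → 13 bp
  33–87 → 55 bp
  88–111 → 24 bp
Sorted largest to smallest: 55, 24, 19, 13 bp.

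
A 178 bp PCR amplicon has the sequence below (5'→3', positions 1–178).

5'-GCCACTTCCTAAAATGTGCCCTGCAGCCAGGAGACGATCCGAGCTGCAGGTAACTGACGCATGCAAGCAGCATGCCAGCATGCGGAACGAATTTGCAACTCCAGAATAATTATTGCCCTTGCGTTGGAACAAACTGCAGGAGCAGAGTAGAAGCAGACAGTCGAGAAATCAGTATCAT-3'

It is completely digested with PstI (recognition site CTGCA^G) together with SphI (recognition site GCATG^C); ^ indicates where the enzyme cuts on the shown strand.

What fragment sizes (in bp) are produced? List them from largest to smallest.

56, 40, 25, 23, 15, 11, 8 bp

PstI sites (CTGCAG) start at positions 21, 44, 134.
PstI cuts after base 5 of each site (before the last base), so after positions 25, 48, 138.
SphI sites (GCATGC) start at positions 59, 70, 78.
SphI cuts after base 5 of each site (before the last base), so after positions 63, 74, 82.
Combined cut positions: 25, 48, 63, 74, 82, 138.
Linear molecule, 6 cuts → 7 fragments:
  1–25 → 25 bp
  26–48 → 23 bp
  49–63 → 15 bp
  64–74 → 11 bp
  75–82 → 8 bp
  83–138 → 56 bp
  139–178 → 40 bp
Sorted largest to smallest: 56, 40, 25, 23, 15, 11, 8 bp.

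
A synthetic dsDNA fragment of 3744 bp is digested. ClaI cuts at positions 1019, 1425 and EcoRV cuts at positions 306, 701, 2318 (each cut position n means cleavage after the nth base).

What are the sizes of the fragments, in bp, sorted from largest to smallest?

Combined cut positions (sorted): 306, 701, 1019, 1425, 2318.
Linear molecule, 5 cuts → 6 fragments:
  306 − 0 = 306 bp
  701 − 306 = 395 bp
  1019 − 701 = 318 bp
  1425 − 1019 = 406 bp
  2318 − 1425 = 893 bp
  3744 − 2318 = 1426 bp
Sorted largest to smallest: 1426, 893, 406, 395, 318, 306 bp.

1426, 893, 406, 395, 318, 306 bp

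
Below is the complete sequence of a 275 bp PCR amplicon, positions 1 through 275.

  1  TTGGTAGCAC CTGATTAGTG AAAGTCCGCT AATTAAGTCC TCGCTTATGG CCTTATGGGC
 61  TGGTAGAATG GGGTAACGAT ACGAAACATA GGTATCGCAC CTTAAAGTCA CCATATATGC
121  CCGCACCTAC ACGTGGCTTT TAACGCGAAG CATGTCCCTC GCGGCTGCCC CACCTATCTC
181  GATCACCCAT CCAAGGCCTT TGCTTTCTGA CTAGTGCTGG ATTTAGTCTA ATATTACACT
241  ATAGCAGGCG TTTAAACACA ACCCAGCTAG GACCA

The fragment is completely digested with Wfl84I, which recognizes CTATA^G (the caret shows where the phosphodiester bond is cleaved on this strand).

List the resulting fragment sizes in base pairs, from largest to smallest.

243, 32 bp

The Wfl84I site (CTATAG) starts at position 239.
Wfl84I cuts after base 5 of each site (before the last base), so after position 243.
Linear molecule, 1 cut → 2 fragments:
  1–243 → 243 bp
  244–275 → 32 bp
Sorted largest to smallest: 243, 32 bp.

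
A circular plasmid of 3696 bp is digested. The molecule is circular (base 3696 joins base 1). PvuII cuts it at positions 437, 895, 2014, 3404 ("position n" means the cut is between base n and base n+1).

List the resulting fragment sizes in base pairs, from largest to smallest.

1390, 1119, 729, 458 bp

Circular molecule, 4 cuts → 4 fragments:
  895 − 437 = 458 bp
  2014 − 895 = 1119 bp
  3404 − 2014 = 1390 bp
  wrap: 3696 − 3404 + 437 = 729 bp
Sorted largest to smallest: 1390, 1119, 729, 458 bp.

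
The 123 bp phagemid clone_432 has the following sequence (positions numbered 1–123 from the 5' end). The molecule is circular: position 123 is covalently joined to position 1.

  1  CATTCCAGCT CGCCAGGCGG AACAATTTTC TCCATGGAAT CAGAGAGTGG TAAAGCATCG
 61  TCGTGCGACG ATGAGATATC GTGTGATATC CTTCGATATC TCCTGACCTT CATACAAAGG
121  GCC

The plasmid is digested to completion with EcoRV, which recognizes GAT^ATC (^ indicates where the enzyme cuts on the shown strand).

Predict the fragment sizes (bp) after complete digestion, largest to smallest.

EcoRV sites (GATATC) start at positions 75, 85, 95.
EcoRV cuts after base 3 of each site, so after positions 77, 87, 97.
Circular molecule, 3 cuts → 3 fragments:
  78–87 → 10 bp
  88–97 → 10 bp
  98–123 then 1–77 → 26 + 77 = 103 bp
Sorted largest to smallest: 103, 10, 10 bp.

103, 10, 10 bp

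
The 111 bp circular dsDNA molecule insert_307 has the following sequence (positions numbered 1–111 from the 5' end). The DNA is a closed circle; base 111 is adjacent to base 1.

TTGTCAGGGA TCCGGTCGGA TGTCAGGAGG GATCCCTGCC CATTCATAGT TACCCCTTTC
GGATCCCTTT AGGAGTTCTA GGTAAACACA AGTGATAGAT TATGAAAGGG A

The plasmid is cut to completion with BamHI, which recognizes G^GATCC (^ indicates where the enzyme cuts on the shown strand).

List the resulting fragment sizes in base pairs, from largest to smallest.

58, 31, 22 bp

BamHI sites (GGATCC) start at positions 8, 30, 61.
BamHI cuts after the first base of each site, so after positions 8, 30, 61.
Circular molecule, 3 cuts → 3 fragments:
  9–30 → 22 bp
  31–61 → 31 bp
  62–111 then 1–8 → 50 + 8 = 58 bp
Sorted largest to smallest: 58, 31, 22 bp.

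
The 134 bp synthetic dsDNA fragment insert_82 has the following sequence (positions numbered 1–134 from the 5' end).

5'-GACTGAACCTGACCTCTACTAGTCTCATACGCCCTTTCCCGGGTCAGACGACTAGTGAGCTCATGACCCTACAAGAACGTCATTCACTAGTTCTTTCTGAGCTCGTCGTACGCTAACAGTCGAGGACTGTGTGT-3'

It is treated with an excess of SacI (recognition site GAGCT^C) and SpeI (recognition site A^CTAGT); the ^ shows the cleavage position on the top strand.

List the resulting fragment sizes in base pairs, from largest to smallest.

33, 31, 25, 18, 17, 10 bp

SacI sites (GAGCTC) start at positions 57, 99.
SacI cuts after base 5 of each site (before the last base), so after positions 61, 103.
SpeI sites (ACTAGT) start at positions 18, 51, 86.
SpeI cuts after the first base of each site, so after positions 18, 51, 86.
Combined cut positions: 18, 51, 61, 86, 103.
Linear molecule, 5 cuts → 6 fragments:
  1–18 → 18 bp
  19–51 → 33 bp
  52–61 → 10 bp
  62–86 → 25 bp
  87–103 → 17 bp
  104–134 → 31 bp
Sorted largest to smallest: 33, 31, 25, 18, 17, 10 bp.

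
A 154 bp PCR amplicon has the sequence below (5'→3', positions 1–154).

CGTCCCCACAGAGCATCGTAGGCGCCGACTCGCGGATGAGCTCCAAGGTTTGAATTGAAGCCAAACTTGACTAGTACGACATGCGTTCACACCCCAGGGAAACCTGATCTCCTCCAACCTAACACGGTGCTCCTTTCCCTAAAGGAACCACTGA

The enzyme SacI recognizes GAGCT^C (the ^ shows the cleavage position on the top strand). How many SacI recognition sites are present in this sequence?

1

GAGCTC occurs starting at position 38.
SacI cuts at 1 site.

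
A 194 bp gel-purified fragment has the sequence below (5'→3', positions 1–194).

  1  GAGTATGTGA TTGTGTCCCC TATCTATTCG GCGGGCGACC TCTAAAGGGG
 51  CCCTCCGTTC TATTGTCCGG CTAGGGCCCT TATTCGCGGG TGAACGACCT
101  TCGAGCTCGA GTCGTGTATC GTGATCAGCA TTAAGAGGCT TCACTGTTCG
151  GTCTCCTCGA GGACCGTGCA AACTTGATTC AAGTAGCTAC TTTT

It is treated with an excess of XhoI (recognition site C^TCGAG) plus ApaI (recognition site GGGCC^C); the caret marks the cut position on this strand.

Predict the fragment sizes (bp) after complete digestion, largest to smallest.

52, 50, 38, 28, 26 bp

XhoI sites (CTCGAG) start at positions 106, 156.
XhoI cuts after the first base of each site, so after positions 106, 156.
ApaI sites (GGGCCC) start at positions 48, 74.
ApaI cuts after base 5 of each site (before the last base), so after positions 52, 78.
Combined cut positions: 52, 78, 106, 156.
Linear molecule, 4 cuts → 5 fragments:
  1–52 → 52 bp
  53–78 → 26 bp
  79–106 → 28 bp
  107–156 → 50 bp
  157–194 → 38 bp
Sorted largest to smallest: 52, 50, 38, 28, 26 bp.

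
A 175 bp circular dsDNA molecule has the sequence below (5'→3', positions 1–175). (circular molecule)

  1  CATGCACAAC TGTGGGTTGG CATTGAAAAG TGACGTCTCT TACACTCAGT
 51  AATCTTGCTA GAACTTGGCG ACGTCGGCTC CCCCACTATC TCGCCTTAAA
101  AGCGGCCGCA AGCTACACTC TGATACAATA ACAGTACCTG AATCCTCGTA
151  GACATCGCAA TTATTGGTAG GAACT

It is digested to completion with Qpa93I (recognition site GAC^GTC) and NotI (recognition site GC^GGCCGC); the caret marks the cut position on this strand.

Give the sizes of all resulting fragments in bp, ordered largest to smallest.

106, 38, 31 bp

Qpa93I sites (GACGTC) start at positions 32, 70.
Qpa93I cuts after base 3 of each site, so after positions 34, 72.
The NotI site (GCGGCCGC) starts at position 102.
NotI cuts after base 2 of each site, so after position 103.
Combined cut positions: 34, 72, 103.
Circular molecule, 3 cuts → 3 fragments:
  35–72 → 38 bp
  73–103 → 31 bp
  104–175 then 1–34 → 72 + 34 = 106 bp
Sorted largest to smallest: 106, 38, 31 bp.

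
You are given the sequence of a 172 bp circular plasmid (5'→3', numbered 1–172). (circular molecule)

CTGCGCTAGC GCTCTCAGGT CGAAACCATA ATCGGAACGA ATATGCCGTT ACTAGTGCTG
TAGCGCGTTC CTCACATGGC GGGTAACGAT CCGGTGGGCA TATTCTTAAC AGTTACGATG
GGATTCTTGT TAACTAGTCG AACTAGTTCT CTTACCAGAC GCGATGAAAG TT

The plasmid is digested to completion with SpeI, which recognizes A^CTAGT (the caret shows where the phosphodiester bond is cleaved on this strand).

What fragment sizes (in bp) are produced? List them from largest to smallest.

SpeI sites (ACTAGT) start at positions 51, 133, 142.
SpeI cuts after the first base of each site, so after positions 51, 133, 142.
Circular molecule, 3 cuts → 3 fragments:
  52–133 → 82 bp
  134–142 → 9 bp
  143–172 then 1–51 → 30 + 51 = 81 bp
Sorted largest to smallest: 82, 81, 9 bp.

82, 81, 9 bp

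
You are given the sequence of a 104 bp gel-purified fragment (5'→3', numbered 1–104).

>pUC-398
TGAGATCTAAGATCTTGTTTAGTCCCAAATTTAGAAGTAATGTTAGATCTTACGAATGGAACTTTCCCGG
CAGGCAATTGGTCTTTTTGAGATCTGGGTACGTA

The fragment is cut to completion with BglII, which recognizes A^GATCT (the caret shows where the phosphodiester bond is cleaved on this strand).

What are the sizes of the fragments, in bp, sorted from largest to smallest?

45, 35, 14, 7, 3 bp

BglII sites (AGATCT) start at positions 3, 10, 45, 90.
BglII cuts after the first base of each site, so after positions 3, 10, 45, 90.
Linear molecule, 4 cuts → 5 fragments:
  1–3 → 3 bp
  4–10 → 7 bp
  11–45 → 35 bp
  46–90 → 45 bp
  91–104 → 14 bp
Sorted largest to smallest: 45, 35, 14, 7, 3 bp.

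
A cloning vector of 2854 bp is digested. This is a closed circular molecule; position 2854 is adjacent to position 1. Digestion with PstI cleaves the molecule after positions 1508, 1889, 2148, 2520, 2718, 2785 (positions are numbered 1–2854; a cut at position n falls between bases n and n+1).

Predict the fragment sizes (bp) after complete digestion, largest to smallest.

Circular molecule, 6 cuts → 6 fragments:
  1889 − 1508 = 381 bp
  2148 − 1889 = 259 bp
  2520 − 2148 = 372 bp
  2718 − 2520 = 198 bp
  2785 − 2718 = 67 bp
  wrap: 2854 − 2785 + 1508 = 1577 bp
Sorted largest to smallest: 1577, 381, 372, 259, 198, 67 bp.

1577, 381, 372, 259, 198, 67 bp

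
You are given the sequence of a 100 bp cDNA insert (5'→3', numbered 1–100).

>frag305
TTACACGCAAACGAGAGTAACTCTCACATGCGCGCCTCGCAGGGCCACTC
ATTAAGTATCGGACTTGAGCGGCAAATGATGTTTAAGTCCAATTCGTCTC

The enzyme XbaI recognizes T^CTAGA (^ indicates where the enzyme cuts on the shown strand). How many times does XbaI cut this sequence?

No occurrence of TCTAGA is present in the sequence.
XbaI does not cut: 0 sites.

0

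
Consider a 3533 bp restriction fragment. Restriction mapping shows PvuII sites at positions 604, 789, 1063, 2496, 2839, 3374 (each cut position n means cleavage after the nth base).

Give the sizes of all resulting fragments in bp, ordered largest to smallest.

1433, 604, 535, 343, 274, 185, 159 bp

Linear molecule, 6 cuts → 7 fragments:
  604 − 0 = 604 bp
  789 − 604 = 185 bp
  1063 − 789 = 274 bp
  2496 − 1063 = 1433 bp
  2839 − 2496 = 343 bp
  3374 − 2839 = 535 bp
  3533 − 3374 = 159 bp
Sorted largest to smallest: 1433, 604, 535, 343, 274, 185, 159 bp.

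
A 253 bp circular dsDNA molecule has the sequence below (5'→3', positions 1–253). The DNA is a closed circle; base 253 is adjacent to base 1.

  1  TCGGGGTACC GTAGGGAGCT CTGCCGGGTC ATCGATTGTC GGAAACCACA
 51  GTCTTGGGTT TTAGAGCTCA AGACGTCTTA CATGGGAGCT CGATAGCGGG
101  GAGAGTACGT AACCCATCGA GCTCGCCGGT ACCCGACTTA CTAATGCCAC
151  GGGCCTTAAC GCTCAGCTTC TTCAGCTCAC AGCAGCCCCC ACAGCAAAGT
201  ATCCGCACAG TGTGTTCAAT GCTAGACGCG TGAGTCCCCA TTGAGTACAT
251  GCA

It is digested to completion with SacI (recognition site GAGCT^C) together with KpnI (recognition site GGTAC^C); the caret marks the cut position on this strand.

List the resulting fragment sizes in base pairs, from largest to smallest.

SacI sites (GAGCTC) start at positions 16, 64, 86, 119.
SacI cuts after base 5 of each site (before the last base), so after positions 20, 68, 90, 123.
KpnI sites (GGTACC) start at positions 5, 128.
KpnI cuts after base 5 of each site (before the last base), so after positions 9, 132.
Combined cut positions: 9, 20, 68, 90, 123, 132.
Circular molecule, 6 cuts → 6 fragments:
  10–20 → 11 bp
  21–68 → 48 bp
  69–90 → 22 bp
  91–123 → 33 bp
  124–132 → 9 bp
  133–253 then 1–9 → 121 + 9 = 130 bp
Sorted largest to smallest: 130, 48, 33, 22, 11, 9 bp.

130, 48, 33, 22, 11, 9 bp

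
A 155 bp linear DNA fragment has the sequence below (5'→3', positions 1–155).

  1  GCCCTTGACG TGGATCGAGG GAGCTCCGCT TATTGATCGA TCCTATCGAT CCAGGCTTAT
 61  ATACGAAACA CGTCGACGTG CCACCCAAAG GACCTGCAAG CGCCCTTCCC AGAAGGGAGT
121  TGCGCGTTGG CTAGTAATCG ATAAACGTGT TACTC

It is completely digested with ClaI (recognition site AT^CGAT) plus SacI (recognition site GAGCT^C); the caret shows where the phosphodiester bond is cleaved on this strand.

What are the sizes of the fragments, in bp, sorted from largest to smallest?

ClaI sites (ATCGAT) start at positions 36, 45, 137.
ClaI cuts after base 2 of each site, so after positions 37, 46, 138.
The SacI site (GAGCTC) starts at position 21.
SacI cuts after base 5 of each site (before the last base), so after position 25.
Combined cut positions: 25, 37, 46, 138.
Linear molecule, 4 cuts → 5 fragments:
  1–25 → 25 bp
  26–37 → 12 bp
  38–46 → 9 bp
  47–138 → 92 bp
  139–155 → 17 bp
Sorted largest to smallest: 92, 25, 17, 12, 9 bp.

92, 25, 17, 12, 9 bp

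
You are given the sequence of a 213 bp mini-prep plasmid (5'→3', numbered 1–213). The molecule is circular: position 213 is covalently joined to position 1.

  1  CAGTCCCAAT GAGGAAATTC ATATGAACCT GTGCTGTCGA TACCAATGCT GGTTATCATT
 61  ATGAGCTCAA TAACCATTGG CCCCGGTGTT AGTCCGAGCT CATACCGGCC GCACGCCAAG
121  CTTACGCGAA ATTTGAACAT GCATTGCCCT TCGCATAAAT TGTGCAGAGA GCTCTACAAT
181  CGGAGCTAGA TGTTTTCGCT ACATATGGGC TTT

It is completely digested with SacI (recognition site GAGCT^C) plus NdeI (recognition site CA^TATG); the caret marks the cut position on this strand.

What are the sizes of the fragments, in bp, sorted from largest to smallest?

SacI sites (GAGCTC) start at positions 63, 96, 169.
SacI cuts after base 5 of each site (before the last base), so after positions 67, 100, 173.
NdeI sites (CATATG) start at positions 20, 202.
NdeI cuts after base 2 of each site, so after positions 21, 203.
Combined cut positions: 21, 67, 100, 173, 203.
Circular molecule, 5 cuts → 5 fragments:
  22–67 → 46 bp
  68–100 → 33 bp
  101–173 → 73 bp
  174–203 → 30 bp
  204–213 then 1–21 → 10 + 21 = 31 bp
Sorted largest to smallest: 73, 46, 33, 31, 30 bp.

73, 46, 33, 31, 30 bp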